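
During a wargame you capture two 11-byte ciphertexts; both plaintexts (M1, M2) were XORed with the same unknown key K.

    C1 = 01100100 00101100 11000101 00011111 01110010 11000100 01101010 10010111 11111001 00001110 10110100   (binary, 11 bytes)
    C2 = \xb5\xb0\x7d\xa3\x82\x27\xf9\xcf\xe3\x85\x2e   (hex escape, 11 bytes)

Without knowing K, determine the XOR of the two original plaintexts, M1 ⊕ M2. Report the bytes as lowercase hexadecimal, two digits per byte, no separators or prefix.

d19cb8bcf0e393581a8b9a

C1 ⊕ C2 = (M1 ⊕ K) ⊕ (M2 ⊕ K) = M1 ⊕ M2 — the shared key cancels under XOR.
byte 0: 64 ^ b5 = d1
byte 1: 2c ^ b0 = 9c
byte 2: c5 ^ 7d = b8
byte 3: 1f ^ a3 = bc
byte 4: 72 ^ 82 = f0
byte 5: c4 ^ 27 = e3
byte 6: 6a ^ f9 = 93
byte 7: 97 ^ cf = 58
byte 8: f9 ^ e3 = 1a
byte 9: 0e ^ 85 = 8b
byte 10: b4 ^ 2e = 9a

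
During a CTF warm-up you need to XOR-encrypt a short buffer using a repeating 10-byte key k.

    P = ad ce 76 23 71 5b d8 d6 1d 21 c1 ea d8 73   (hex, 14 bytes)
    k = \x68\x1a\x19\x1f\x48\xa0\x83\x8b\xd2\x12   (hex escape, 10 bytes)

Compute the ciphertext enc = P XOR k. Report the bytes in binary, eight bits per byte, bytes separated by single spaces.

11000101 11010100 01101111 00111100 00111001 11111011 01011011 01011101 11001111 00110011 10101001 11110000 11000001 01101100

The 10-byte key repeats, so the effective keystream is 68 1a 19 1f 48 a0 83 8b d2 12 68 1a 19 1f.
byte 0: ad ⊕ 68 = c5
byte 1: ce ⊕ 1a = d4
byte 2: 76 ⊕ 19 = 6f
byte 3: 23 ⊕ 1f = 3c
byte 4: 71 ⊕ 48 = 39
byte 5: 5b ⊕ a0 = fb
byte 6: d8 ⊕ 83 = 5b
byte 7: d6 ⊕ 8b = 5d
byte 8: 1d ⊕ d2 = cf
byte 9: 21 ⊕ 12 = 33
byte 10: c1 ⊕ 68 = a9
byte 11: ea ⊕ 1a = f0
byte 12: d8 ⊕ 19 = c1
byte 13: 73 ⊕ 1f = 6c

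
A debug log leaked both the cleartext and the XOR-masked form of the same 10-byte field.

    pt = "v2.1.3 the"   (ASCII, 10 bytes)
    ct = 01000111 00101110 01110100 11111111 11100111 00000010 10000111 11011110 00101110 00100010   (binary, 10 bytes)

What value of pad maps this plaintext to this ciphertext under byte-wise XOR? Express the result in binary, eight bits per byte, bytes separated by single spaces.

00110001 00011100 01011010 11001110 11001001 00110001 10100111 10101010 01000110 01000111

Since ct = pt ⊕ pad, XORing both sides with pt gives pad = pt ⊕ ct.
byte 0: 76 XOR 47 = 31
byte 1: 32 XOR 2e = 1c
byte 2: 2e XOR 74 = 5a
byte 3: 31 XOR ff = ce
byte 4: 2e XOR e7 = c9
byte 5: 33 XOR 02 = 31
byte 6: 20 XOR 87 = a7
byte 7: 74 XOR de = aa
byte 8: 68 XOR 2e = 46
byte 9: 65 XOR 22 = 47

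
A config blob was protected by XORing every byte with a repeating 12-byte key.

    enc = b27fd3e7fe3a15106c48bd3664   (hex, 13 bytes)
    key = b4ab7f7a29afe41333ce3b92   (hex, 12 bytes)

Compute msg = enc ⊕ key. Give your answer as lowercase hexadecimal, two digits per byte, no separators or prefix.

06d4ac9dd795f1035f8686a4d0

The 12-byte key repeats, so the effective keystream is b4 ab 7f 7a 29 af e4 13 33 ce 3b 92 b4.
byte 0: 10110010 ⊕ 10110100 = 00000110
byte 1: 01111111 ⊕ 10101011 = 11010100
byte 2: 11010011 ⊕ 01111111 = 10101100
byte 3: 11100111 ⊕ 01111010 = 10011101
byte 4: 11111110 ⊕ 00101001 = 11010111
byte 5: 00111010 ⊕ 10101111 = 10010101
byte 6: 00010101 ⊕ 11100100 = 11110001
byte 7: 00010000 ⊕ 00010011 = 00000011
byte 8: 01101100 ⊕ 00110011 = 01011111
byte 9: 01001000 ⊕ 11001110 = 10000110
byte 10: 10111101 ⊕ 00111011 = 10000110
byte 11: 00110110 ⊕ 10010010 = 10100100
byte 12: 01100100 ⊕ 10110100 = 11010000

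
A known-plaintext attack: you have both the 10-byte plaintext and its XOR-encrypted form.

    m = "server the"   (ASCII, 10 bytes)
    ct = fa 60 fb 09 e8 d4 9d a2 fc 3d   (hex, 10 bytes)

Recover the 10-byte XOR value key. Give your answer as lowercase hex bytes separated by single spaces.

89 05 89 7f 8d a6 bd d6 94 58

Since ct = m ⊕ key, XORing both sides with m gives key = m ⊕ ct.
byte 0: 73 ⊕ fa = 89
byte 1: 65 ⊕ 60 = 05
byte 2: 72 ⊕ fb = 89
byte 3: 76 ⊕ 09 = 7f
byte 4: 65 ⊕ e8 = 8d
byte 5: 72 ⊕ d4 = a6
byte 6: 20 ⊕ 9d = bd
byte 7: 74 ⊕ a2 = d6
byte 8: 68 ⊕ fc = 94
byte 9: 65 ⊕ 3d = 58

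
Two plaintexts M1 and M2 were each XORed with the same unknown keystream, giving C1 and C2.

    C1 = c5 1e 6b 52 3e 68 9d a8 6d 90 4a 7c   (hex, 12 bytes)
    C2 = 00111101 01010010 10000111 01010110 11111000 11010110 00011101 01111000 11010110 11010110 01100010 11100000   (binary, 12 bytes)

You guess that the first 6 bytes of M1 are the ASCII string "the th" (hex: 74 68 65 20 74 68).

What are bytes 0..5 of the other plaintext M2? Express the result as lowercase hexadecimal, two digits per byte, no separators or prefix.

First, C1 ⊕ C2 = (M1 ⊕ K) ⊕ (M2 ⊕ K) = M1 ⊕ M2, so the key drops out. Then M2 = (M1 ⊕ M2) ⊕ M1 over the first 6 bytes.
byte 0: (c5 ⊕ 3d) ⊕ 74 = f8 ⊕ 74 = 8c
byte 1: (1e ⊕ 52) ⊕ 68 = 4c ⊕ 68 = 24
byte 2: (6b ⊕ 87) ⊕ 65 = ec ⊕ 65 = 89
byte 3: (52 ⊕ 56) ⊕ 20 = 04 ⊕ 20 = 24
byte 4: (3e ⊕ f8) ⊕ 74 = c6 ⊕ 74 = b2
byte 5: (68 ⊕ d6) ⊕ 68 = be ⊕ 68 = d6

8c248924b2d6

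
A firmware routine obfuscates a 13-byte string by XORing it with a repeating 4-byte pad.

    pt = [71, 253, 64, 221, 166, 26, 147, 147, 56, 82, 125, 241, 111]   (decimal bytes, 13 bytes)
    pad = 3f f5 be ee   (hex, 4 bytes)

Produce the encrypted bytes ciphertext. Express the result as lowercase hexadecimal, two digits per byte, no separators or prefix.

The 4-byte key repeats, so the effective keystream is 3f f5 be ee 3f f5 be ee 3f f5 be ee 3f.
byte 0: 01000111 XOR 00111111 = 01111000
byte 1: 11111101 XOR 11110101 = 00001000
byte 2: 01000000 XOR 10111110 = 11111110
byte 3: 11011101 XOR 11101110 = 00110011
byte 4: 10100110 XOR 00111111 = 10011001
byte 5: 00011010 XOR 11110101 = 11101111
byte 6: 10010011 XOR 10111110 = 00101101
byte 7: 10010011 XOR 11101110 = 01111101
byte 8: 00111000 XOR 00111111 = 00000111
byte 9: 01010010 XOR 11110101 = 10100111
byte 10: 01111101 XOR 10111110 = 11000011
byte 11: 11110001 XOR 11101110 = 00011111
byte 12: 01101111 XOR 00111111 = 01010000

7808fe3399ef2d7d07a7c31f50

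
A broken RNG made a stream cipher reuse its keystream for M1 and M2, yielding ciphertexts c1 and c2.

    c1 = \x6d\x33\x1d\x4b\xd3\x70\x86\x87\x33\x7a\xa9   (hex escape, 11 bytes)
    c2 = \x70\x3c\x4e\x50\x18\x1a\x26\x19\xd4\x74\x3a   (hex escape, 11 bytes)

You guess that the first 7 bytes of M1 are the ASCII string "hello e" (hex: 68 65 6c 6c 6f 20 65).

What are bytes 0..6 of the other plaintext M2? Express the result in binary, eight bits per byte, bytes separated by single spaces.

01110101 01101010 00111111 01110111 10100100 01001010 11000101

First, c1 ⊕ c2 = (M1 ⊕ K) ⊕ (M2 ⊕ K) = M1 ⊕ M2, so the key drops out. Then M2 = (M1 ⊕ M2) ⊕ M1 over the first 7 bytes.
byte 0: (6d ^ 70) ^ 68 = 1d ^ 68 = 75
byte 1: (33 ^ 3c) ^ 65 = 0f ^ 65 = 6a
byte 2: (1d ^ 4e) ^ 6c = 53 ^ 6c = 3f
byte 3: (4b ^ 50) ^ 6c = 1b ^ 6c = 77
byte 4: (d3 ^ 18) ^ 6f = cb ^ 6f = a4
byte 5: (70 ^ 1a) ^ 20 = 6a ^ 20 = 4a
byte 6: (86 ^ 26) ^ 65 = a0 ^ 65 = c5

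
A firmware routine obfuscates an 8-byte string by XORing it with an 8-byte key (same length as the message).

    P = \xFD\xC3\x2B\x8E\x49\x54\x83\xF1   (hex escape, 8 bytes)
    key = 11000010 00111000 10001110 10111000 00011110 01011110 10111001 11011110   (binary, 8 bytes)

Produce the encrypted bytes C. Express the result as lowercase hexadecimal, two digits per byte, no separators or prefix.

fd xor c2 = 3f
c3 xor 38 = fb
2b xor 8e = a5
8e xor b8 = 36
49 xor 1e = 57
54 xor 5e = 0a
83 xor b9 = 3a
f1 xor de = 2f

3ffba536570a3a2f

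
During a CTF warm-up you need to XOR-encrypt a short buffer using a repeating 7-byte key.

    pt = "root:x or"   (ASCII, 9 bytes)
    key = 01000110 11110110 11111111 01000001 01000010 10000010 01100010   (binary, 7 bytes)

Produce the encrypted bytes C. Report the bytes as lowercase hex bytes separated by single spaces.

The 7-byte key repeats, so the effective keystream is 46 f6 ff 41 42 82 62 46 f6.
byte 0: 72 ^ 46 = 34
byte 1: 6f ^ f6 = 99
byte 2: 6f ^ ff = 90
byte 3: 74 ^ 41 = 35
byte 4: 3a ^ 42 = 78
byte 5: 78 ^ 82 = fa
byte 6: 20 ^ 62 = 42
byte 7: 6f ^ 46 = 29
byte 8: 72 ^ f6 = 84

34 99 90 35 78 fa 42 29 84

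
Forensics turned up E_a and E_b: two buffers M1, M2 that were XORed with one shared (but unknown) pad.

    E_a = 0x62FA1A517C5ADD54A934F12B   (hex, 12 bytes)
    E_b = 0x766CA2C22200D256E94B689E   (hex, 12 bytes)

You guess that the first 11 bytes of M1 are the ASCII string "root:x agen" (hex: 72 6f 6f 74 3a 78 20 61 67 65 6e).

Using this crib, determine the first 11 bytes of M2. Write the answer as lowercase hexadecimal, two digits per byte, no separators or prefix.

First, E_a ⊕ E_b = (M1 ⊕ K) ⊕ (M2 ⊕ K) = M1 ⊕ M2, so the key drops out. Then M2 = (M1 ⊕ M2) ⊕ M1 over the first 11 bytes.
byte 0: (62 ⊕ 76) ⊕ 72 = 14 ⊕ 72 = 66
byte 1: (fa ⊕ 6c) ⊕ 6f = 96 ⊕ 6f = f9
byte 2: (1a ⊕ a2) ⊕ 6f = b8 ⊕ 6f = d7
byte 3: (51 ⊕ c2) ⊕ 74 = 93 ⊕ 74 = e7
byte 4: (7c ⊕ 22) ⊕ 3a = 5e ⊕ 3a = 64
byte 5: (5a ⊕ 00) ⊕ 78 = 5a ⊕ 78 = 22
byte 6: (dd ⊕ d2) ⊕ 20 = 0f ⊕ 20 = 2f
byte 7: (54 ⊕ 56) ⊕ 61 = 02 ⊕ 61 = 63
byte 8: (a9 ⊕ e9) ⊕ 67 = 40 ⊕ 67 = 27
byte 9: (34 ⊕ 4b) ⊕ 65 = 7f ⊕ 65 = 1a
byte 10: (f1 ⊕ 68) ⊕ 6e = 99 ⊕ 6e = f7

66f9d7e764222f63271af7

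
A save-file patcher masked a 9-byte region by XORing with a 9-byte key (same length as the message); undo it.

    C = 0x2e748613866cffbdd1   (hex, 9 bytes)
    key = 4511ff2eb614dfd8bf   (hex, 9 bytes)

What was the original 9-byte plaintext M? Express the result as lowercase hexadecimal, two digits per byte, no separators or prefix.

00101110 ^ 01000101 = 01101011
01110100 ^ 00010001 = 01100101
10000110 ^ 11111111 = 01111001
00010011 ^ 00101110 = 00111101
10000110 ^ 10110110 = 00110000
01101100 ^ 00010100 = 01111000
11111111 ^ 11011111 = 00100000
10111101 ^ 11011000 = 01100101
11010001 ^ 10111111 = 01101110

6b65793d307820656e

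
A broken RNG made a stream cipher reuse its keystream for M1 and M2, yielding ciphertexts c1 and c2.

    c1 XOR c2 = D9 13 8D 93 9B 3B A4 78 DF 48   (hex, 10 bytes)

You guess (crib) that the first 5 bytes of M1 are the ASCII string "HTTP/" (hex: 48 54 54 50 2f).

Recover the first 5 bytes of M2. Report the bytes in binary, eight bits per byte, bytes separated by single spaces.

10010001 01000111 11011001 11000011 10110100

Since c1 ⊕ c2 = M1 ⊕ M2, XORing with the guessed M1 bytes yields the corresponding M2 bytes: M2 = (c1 ⊕ c2) ⊕ M1.
d9 XOR 48 = 91
13 XOR 54 = 47
8d XOR 54 = d9
93 XOR 50 = c3
9b XOR 2f = b4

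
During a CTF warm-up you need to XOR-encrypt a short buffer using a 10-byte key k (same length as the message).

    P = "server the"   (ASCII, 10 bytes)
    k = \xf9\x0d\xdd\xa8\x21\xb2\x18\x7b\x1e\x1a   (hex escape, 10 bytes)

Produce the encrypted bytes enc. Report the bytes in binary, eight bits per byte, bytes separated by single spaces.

10001010 01101000 10101111 11011110 01000100 11000000 00111000 00001111 01110110 01111111

73 XOR f9 = 8a
65 XOR 0d = 68
72 XOR dd = af
76 XOR a8 = de
65 XOR 21 = 44
72 XOR b2 = c0
20 XOR 18 = 38
74 XOR 7b = 0f
68 XOR 1e = 76
65 XOR 1a = 7f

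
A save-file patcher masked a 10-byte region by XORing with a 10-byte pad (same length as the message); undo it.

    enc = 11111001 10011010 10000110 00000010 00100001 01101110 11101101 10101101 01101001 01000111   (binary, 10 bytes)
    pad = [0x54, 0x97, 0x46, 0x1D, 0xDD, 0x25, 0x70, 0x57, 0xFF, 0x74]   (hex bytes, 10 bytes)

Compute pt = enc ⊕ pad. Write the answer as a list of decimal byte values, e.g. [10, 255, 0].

[173, 13, 192, 31, 252, 75, 157, 250, 150, 51]

XOR is its own inverse, so applying the key byte-wise gives the result directly.
f9 ^ 54 = ad
9a ^ 97 = 0d
86 ^ 46 = c0
02 ^ 1d = 1f
21 ^ dd = fc
6e ^ 25 = 4b
ed ^ 70 = 9d
ad ^ 57 = fa
69 ^ ff = 96
47 ^ 74 = 33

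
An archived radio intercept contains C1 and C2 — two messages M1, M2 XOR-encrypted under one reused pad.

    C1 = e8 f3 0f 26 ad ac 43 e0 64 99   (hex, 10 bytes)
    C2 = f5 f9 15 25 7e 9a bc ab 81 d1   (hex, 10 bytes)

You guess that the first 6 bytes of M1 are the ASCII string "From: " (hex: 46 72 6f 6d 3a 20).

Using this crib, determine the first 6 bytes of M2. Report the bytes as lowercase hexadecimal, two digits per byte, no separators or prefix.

First, C1 ⊕ C2 = (M1 ⊕ K) ⊕ (M2 ⊕ K) = M1 ⊕ M2, so the key drops out. Then M2 = (M1 ⊕ M2) ⊕ M1 over the first 6 bytes.
byte 0: (e8 xor f5) xor 46 = 1d xor 46 = 5b
byte 1: (f3 xor f9) xor 72 = 0a xor 72 = 78
byte 2: (0f xor 15) xor 6f = 1a xor 6f = 75
byte 3: (26 xor 25) xor 6d = 03 xor 6d = 6e
byte 4: (ad xor 7e) xor 3a = d3 xor 3a = e9
byte 5: (ac xor 9a) xor 20 = 36 xor 20 = 16

5b78756ee916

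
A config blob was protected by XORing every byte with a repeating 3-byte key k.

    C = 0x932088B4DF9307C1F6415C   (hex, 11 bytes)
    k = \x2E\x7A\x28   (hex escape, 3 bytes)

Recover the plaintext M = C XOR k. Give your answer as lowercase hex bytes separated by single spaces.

The 3-byte key repeats, so the effective keystream is 2e 7a 28 2e 7a 28 2e 7a 28 2e 7a.
byte 0: 93 XOR 2e = bd
byte 1: 20 XOR 7a = 5a
byte 2: 88 XOR 28 = a0
byte 3: b4 XOR 2e = 9a
byte 4: df XOR 7a = a5
byte 5: 93 XOR 28 = bb
byte 6: 07 XOR 2e = 29
byte 7: c1 XOR 7a = bb
byte 8: f6 XOR 28 = de
byte 9: 41 XOR 2e = 6f
byte 10: 5c XOR 7a = 26

bd 5a a0 9a a5 bb 29 bb de 6f 26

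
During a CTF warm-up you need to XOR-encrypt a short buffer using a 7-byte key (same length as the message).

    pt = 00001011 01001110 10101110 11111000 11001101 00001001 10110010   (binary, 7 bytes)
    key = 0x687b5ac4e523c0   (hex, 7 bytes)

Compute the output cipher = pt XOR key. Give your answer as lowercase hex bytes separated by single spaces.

63 35 f4 3c 28 2a 72

XOR is its own inverse, so applying the key byte-wise gives the result directly.
0b ^ 68 = 63
4e ^ 7b = 35
ae ^ 5a = f4
f8 ^ c4 = 3c
cd ^ e5 = 28
09 ^ 23 = 2a
b2 ^ c0 = 72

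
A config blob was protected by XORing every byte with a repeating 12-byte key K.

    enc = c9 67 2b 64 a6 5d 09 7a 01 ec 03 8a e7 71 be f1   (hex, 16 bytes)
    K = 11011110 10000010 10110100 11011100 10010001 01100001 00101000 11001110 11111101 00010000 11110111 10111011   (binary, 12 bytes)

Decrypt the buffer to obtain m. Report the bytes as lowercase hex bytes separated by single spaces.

The 12-byte key repeats, so the effective keystream is de 82 b4 dc 91 61 28 ce fd 10 f7 bb de 82 b4 dc.
byte 0: c9 ⊕ de = 17
byte 1: 67 ⊕ 82 = e5
byte 2: 2b ⊕ b4 = 9f
byte 3: 64 ⊕ dc = b8
byte 4: a6 ⊕ 91 = 37
byte 5: 5d ⊕ 61 = 3c
byte 6: 09 ⊕ 28 = 21
byte 7: 7a ⊕ ce = b4
byte 8: 01 ⊕ fd = fc
byte 9: ec ⊕ 10 = fc
byte 10: 03 ⊕ f7 = f4
byte 11: 8a ⊕ bb = 31
byte 12: e7 ⊕ de = 39
byte 13: 71 ⊕ 82 = f3
byte 14: be ⊕ b4 = 0a
byte 15: f1 ⊕ dc = 2d

17 e5 9f b8 37 3c 21 b4 fc fc f4 31 39 f3 0a 2d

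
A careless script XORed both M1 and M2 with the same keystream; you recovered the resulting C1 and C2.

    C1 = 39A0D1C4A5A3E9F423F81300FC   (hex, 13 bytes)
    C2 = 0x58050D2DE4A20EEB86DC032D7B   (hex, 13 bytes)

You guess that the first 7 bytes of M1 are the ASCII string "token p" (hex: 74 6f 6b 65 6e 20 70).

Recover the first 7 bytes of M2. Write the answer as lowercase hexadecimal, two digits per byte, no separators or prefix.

First, C1 ⊕ C2 = (M1 ⊕ K) ⊕ (M2 ⊕ K) = M1 ⊕ M2, so the key drops out. Then M2 = (M1 ⊕ M2) ⊕ M1 over the first 7 bytes.
byte 0: (39 ⊕ 58) ⊕ 74 = 61 ⊕ 74 = 15
byte 1: (a0 ⊕ 05) ⊕ 6f = a5 ⊕ 6f = ca
byte 2: (d1 ⊕ 0d) ⊕ 6b = dc ⊕ 6b = b7
byte 3: (c4 ⊕ 2d) ⊕ 65 = e9 ⊕ 65 = 8c
byte 4: (a5 ⊕ e4) ⊕ 6e = 41 ⊕ 6e = 2f
byte 5: (a3 ⊕ a2) ⊕ 20 = 01 ⊕ 20 = 21
byte 6: (e9 ⊕ 0e) ⊕ 70 = e7 ⊕ 70 = 97

15cab78c2f2197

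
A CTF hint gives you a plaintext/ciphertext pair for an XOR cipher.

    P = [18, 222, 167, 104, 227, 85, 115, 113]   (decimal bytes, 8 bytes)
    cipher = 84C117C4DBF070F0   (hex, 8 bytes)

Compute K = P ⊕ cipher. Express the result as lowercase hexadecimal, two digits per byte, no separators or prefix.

961fb0ac38a50381

Since cipher = P ⊕ K, XORing both sides with P gives K = P ⊕ cipher.
12 ^ 84 = 96
de ^ c1 = 1f
a7 ^ 17 = b0
68 ^ c4 = ac
e3 ^ db = 38
55 ^ f0 = a5
73 ^ 70 = 03
71 ^ f0 = 81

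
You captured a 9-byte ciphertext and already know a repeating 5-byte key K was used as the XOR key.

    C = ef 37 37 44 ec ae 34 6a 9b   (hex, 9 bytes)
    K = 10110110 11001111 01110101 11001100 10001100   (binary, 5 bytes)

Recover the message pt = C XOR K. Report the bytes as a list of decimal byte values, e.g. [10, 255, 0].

The 5-byte key repeats, so the effective keystream is b6 cf 75 cc 8c b6 cf 75 cc.
byte 0: ef ^ b6 = 59
byte 1: 37 ^ cf = f8
byte 2: 37 ^ 75 = 42
byte 3: 44 ^ cc = 88
byte 4: ec ^ 8c = 60
byte 5: ae ^ b6 = 18
byte 6: 34 ^ cf = fb
byte 7: 6a ^ 75 = 1f
byte 8: 9b ^ cc = 57

[89, 248, 66, 136, 96, 24, 251, 31, 87]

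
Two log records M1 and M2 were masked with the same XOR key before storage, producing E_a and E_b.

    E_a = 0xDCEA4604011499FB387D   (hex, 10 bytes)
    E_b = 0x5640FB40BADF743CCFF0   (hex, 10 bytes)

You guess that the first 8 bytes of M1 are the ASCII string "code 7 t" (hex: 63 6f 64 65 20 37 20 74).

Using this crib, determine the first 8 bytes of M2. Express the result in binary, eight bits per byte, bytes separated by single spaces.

11101001 11000101 11011001 00100001 10011011 11111100 11001101 10110011

First, E_a ⊕ E_b = (M1 ⊕ K) ⊕ (M2 ⊕ K) = M1 ⊕ M2, so the key drops out. Then M2 = (M1 ⊕ M2) ⊕ M1 over the first 8 bytes.
byte 0: (dc ⊕ 56) ⊕ 63 = 8a ⊕ 63 = e9
byte 1: (ea ⊕ 40) ⊕ 6f = aa ⊕ 6f = c5
byte 2: (46 ⊕ fb) ⊕ 64 = bd ⊕ 64 = d9
byte 3: (04 ⊕ 40) ⊕ 65 = 44 ⊕ 65 = 21
byte 4: (01 ⊕ ba) ⊕ 20 = bb ⊕ 20 = 9b
byte 5: (14 ⊕ df) ⊕ 37 = cb ⊕ 37 = fc
byte 6: (99 ⊕ 74) ⊕ 20 = ed ⊕ 20 = cd
byte 7: (fb ⊕ 3c) ⊕ 74 = c7 ⊕ 74 = b3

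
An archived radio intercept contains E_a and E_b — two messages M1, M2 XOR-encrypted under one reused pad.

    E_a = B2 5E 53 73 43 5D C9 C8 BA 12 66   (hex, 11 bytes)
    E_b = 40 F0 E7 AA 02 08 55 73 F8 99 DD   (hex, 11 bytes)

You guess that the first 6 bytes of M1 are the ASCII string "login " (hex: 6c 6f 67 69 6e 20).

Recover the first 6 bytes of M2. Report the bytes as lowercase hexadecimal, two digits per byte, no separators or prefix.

First, E_a ⊕ E_b = (M1 ⊕ K) ⊕ (M2 ⊕ K) = M1 ⊕ M2, so the key drops out. Then M2 = (M1 ⊕ M2) ⊕ M1 over the first 6 bytes.
byte 0: (b2 ^ 40) ^ 6c = f2 ^ 6c = 9e
byte 1: (5e ^ f0) ^ 6f = ae ^ 6f = c1
byte 2: (53 ^ e7) ^ 67 = b4 ^ 67 = d3
byte 3: (73 ^ aa) ^ 69 = d9 ^ 69 = b0
byte 4: (43 ^ 02) ^ 6e = 41 ^ 6e = 2f
byte 5: (5d ^ 08) ^ 20 = 55 ^ 20 = 75

9ec1d3b02f75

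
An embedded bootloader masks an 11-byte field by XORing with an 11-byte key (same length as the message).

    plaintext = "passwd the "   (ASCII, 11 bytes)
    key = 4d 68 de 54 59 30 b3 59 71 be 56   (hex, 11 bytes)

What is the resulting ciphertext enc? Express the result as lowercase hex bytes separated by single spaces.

3d 09 ad 27 2e 54 93 2d 19 db 76

byte 0: 01110000 XOR 01001101 = 00111101
byte 1: 01100001 XOR 01101000 = 00001001
byte 2: 01110011 XOR 11011110 = 10101101
byte 3: 01110011 XOR 01010100 = 00100111
byte 4: 01110111 XOR 01011001 = 00101110
byte 5: 01100100 XOR 00110000 = 01010100
byte 6: 00100000 XOR 10110011 = 10010011
byte 7: 01110100 XOR 01011001 = 00101101
byte 8: 01101000 XOR 01110001 = 00011001
byte 9: 01100101 XOR 10111110 = 11011011
byte 10: 00100000 XOR 01010110 = 01110110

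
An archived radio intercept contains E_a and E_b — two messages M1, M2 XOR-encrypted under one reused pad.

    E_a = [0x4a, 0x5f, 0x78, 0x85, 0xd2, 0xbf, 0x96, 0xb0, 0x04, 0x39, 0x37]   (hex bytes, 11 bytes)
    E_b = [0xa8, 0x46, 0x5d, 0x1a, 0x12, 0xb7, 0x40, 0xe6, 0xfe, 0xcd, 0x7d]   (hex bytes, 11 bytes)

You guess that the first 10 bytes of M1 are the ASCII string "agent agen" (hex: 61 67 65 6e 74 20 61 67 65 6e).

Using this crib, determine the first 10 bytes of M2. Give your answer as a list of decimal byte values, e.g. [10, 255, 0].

First, E_a ⊕ E_b = (M1 ⊕ K) ⊕ (M2 ⊕ K) = M1 ⊕ M2, so the key drops out. Then M2 = (M1 ⊕ M2) ⊕ M1 over the first 10 bytes.
byte 0: (4a XOR a8) XOR 61 = e2 XOR 61 = 83
byte 1: (5f XOR 46) XOR 67 = 19 XOR 67 = 7e
byte 2: (78 XOR 5d) XOR 65 = 25 XOR 65 = 40
byte 3: (85 XOR 1a) XOR 6e = 9f XOR 6e = f1
byte 4: (d2 XOR 12) XOR 74 = c0 XOR 74 = b4
byte 5: (bf XOR b7) XOR 20 = 08 XOR 20 = 28
byte 6: (96 XOR 40) XOR 61 = d6 XOR 61 = b7
byte 7: (b0 XOR e6) XOR 67 = 56 XOR 67 = 31
byte 8: (04 XOR fe) XOR 65 = fa XOR 65 = 9f
byte 9: (39 XOR cd) XOR 6e = f4 XOR 6e = 9a

[131, 126, 64, 241, 180, 40, 183, 49, 159, 154]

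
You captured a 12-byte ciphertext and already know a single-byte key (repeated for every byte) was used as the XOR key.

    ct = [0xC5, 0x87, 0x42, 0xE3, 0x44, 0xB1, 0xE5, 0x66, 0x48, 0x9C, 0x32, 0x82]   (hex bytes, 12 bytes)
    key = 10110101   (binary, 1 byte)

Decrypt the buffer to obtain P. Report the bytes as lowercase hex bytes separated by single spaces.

The 1-byte key repeats, so the effective keystream is b5 b5 b5 b5 b5 b5 b5 b5 b5 b5 b5 b5.
byte 0: 11000101 xor 10110101 = 01110000
byte 1: 10000111 xor 10110101 = 00110010
byte 2: 01000010 xor 10110101 = 11110111
byte 3: 11100011 xor 10110101 = 01010110
byte 4: 01000100 xor 10110101 = 11110001
byte 5: 10110001 xor 10110101 = 00000100
byte 6: 11100101 xor 10110101 = 01010000
byte 7: 01100110 xor 10110101 = 11010011
byte 8: 01001000 xor 10110101 = 11111101
byte 9: 10011100 xor 10110101 = 00101001
byte 10: 00110010 xor 10110101 = 10000111
byte 11: 10000010 xor 10110101 = 00110111

70 32 f7 56 f1 04 50 d3 fd 29 87 37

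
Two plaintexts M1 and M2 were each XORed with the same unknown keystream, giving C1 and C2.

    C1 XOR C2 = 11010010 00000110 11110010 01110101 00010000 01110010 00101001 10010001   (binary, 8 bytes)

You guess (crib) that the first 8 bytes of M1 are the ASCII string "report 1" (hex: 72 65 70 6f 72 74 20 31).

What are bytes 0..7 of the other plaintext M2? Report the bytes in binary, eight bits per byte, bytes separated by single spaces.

10100000 01100011 10000010 00011010 01100010 00000110 00001001 10100000

Since C1 ⊕ C2 = M1 ⊕ M2, XORing with the guessed M1 bytes yields the corresponding M2 bytes: M2 = (C1 ⊕ C2) ⊕ M1.
byte 0: d2 ⊕ 72 = a0
byte 1: 06 ⊕ 65 = 63
byte 2: f2 ⊕ 70 = 82
byte 3: 75 ⊕ 6f = 1a
byte 4: 10 ⊕ 72 = 62
byte 5: 72 ⊕ 74 = 06
byte 6: 29 ⊕ 20 = 09
byte 7: 91 ⊕ 31 = a0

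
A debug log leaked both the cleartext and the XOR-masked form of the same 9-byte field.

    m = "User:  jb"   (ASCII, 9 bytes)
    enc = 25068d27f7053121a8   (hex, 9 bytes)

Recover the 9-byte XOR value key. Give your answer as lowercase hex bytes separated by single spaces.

70 75 e8 55 cd 25 11 4b ca

Since enc = m ⊕ key, XORing both sides with m gives key = m ⊕ enc.
byte 0: 01010101 xor 00100101 = 01110000
byte 1: 01110011 xor 00000110 = 01110101
byte 2: 01100101 xor 10001101 = 11101000
byte 3: 01110010 xor 00100111 = 01010101
byte 4: 00111010 xor 11110111 = 11001101
byte 5: 00100000 xor 00000101 = 00100101
byte 6: 00100000 xor 00110001 = 00010001
byte 7: 01101010 xor 00100001 = 01001011
byte 8: 01100010 xor 10101000 = 11001010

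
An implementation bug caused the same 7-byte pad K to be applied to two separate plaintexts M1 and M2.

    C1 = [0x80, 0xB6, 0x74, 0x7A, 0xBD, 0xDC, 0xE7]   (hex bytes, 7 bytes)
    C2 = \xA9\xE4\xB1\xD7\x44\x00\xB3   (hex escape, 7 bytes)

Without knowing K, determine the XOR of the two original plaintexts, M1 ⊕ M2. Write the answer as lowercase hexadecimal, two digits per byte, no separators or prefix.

C1 ⊕ C2 = (M1 ⊕ K) ⊕ (M2 ⊕ K) = M1 ⊕ M2 — the shared key cancels under XOR.
80 ⊕ a9 = 29
b6 ⊕ e4 = 52
74 ⊕ b1 = c5
7a ⊕ d7 = ad
bd ⊕ 44 = f9
dc ⊕ 00 = dc
e7 ⊕ b3 = 54

2952c5adf9dc54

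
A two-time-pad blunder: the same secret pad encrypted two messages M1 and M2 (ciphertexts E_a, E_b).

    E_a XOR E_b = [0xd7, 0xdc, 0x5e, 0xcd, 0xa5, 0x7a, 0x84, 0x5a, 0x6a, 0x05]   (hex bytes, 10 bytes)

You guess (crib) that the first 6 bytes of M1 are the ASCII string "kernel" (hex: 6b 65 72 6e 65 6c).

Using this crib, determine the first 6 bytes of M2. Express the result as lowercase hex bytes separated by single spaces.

bc b9 2c a3 c0 16

Since E_a ⊕ E_b = M1 ⊕ M2, XORing with the guessed M1 bytes yields the corresponding M2 bytes: M2 = (E_a ⊕ E_b) ⊕ M1.
d7 XOR 6b = bc
dc XOR 65 = b9
5e XOR 72 = 2c
cd XOR 6e = a3
a5 XOR 65 = c0
7a XOR 6c = 16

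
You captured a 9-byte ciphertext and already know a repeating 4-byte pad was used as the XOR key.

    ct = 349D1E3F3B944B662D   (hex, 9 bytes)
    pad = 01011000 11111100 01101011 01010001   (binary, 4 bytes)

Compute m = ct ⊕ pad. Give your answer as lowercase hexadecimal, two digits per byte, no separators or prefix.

6c61756e6368203775

The 4-byte key repeats, so the effective keystream is 58 fc 6b 51 58 fc 6b 51 58.
byte 0: 34 xor 58 = 6c
byte 1: 9d xor fc = 61
byte 2: 1e xor 6b = 75
byte 3: 3f xor 51 = 6e
byte 4: 3b xor 58 = 63
byte 5: 94 xor fc = 68
byte 6: 4b xor 6b = 20
byte 7: 66 xor 51 = 37
byte 8: 2d xor 58 = 75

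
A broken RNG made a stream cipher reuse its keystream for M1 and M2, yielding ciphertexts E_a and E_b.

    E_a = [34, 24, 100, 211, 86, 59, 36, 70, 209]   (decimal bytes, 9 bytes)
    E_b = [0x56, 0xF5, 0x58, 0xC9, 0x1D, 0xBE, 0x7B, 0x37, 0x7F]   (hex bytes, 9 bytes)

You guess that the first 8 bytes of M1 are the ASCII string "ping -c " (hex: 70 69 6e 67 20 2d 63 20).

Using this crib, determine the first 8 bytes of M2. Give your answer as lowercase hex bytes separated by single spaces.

First, E_a ⊕ E_b = (M1 ⊕ K) ⊕ (M2 ⊕ K) = M1 ⊕ M2, so the key drops out. Then M2 = (M1 ⊕ M2) ⊕ M1 over the first 8 bytes.
byte 0: (22 ⊕ 56) ⊕ 70 = 74 ⊕ 70 = 04
byte 1: (18 ⊕ f5) ⊕ 69 = ed ⊕ 69 = 84
byte 2: (64 ⊕ 58) ⊕ 6e = 3c ⊕ 6e = 52
byte 3: (d3 ⊕ c9) ⊕ 67 = 1a ⊕ 67 = 7d
byte 4: (56 ⊕ 1d) ⊕ 20 = 4b ⊕ 20 = 6b
byte 5: (3b ⊕ be) ⊕ 2d = 85 ⊕ 2d = a8
byte 6: (24 ⊕ 7b) ⊕ 63 = 5f ⊕ 63 = 3c
byte 7: (46 ⊕ 37) ⊕ 20 = 71 ⊕ 20 = 51

04 84 52 7d 6b a8 3c 51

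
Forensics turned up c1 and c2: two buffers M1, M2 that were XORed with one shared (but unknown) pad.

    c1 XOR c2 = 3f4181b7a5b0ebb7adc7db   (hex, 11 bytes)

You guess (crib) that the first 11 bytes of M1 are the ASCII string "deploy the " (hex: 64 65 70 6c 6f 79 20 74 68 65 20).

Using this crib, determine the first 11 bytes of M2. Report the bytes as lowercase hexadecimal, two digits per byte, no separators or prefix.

5b24f1dbcac9cbc3c5a2fb

Since c1 ⊕ c2 = M1 ⊕ M2, XORing with the guessed M1 bytes yields the corresponding M2 bytes: M2 = (c1 ⊕ c2) ⊕ M1.
byte 0: 00111111 xor 01100100 = 01011011
byte 1: 01000001 xor 01100101 = 00100100
byte 2: 10000001 xor 01110000 = 11110001
byte 3: 10110111 xor 01101100 = 11011011
byte 4: 10100101 xor 01101111 = 11001010
byte 5: 10110000 xor 01111001 = 11001001
byte 6: 11101011 xor 00100000 = 11001011
byte 7: 10110111 xor 01110100 = 11000011
byte 8: 10101101 xor 01101000 = 11000101
byte 9: 11000111 xor 01100101 = 10100010
byte 10: 11011011 xor 00100000 = 11111011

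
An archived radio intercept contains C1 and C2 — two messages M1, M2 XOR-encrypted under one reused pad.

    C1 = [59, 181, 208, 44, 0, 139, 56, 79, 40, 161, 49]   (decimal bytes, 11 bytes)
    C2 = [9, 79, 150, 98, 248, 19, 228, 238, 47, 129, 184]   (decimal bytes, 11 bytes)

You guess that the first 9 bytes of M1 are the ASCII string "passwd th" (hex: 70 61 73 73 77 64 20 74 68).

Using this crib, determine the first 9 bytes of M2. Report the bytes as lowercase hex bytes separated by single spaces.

42 9b 35 3d 8f fc fc d5 6f

First, C1 ⊕ C2 = (M1 ⊕ K) ⊕ (M2 ⊕ K) = M1 ⊕ M2, so the key drops out. Then M2 = (M1 ⊕ M2) ⊕ M1 over the first 9 bytes.
byte 0: (3b XOR 09) XOR 70 = 32 XOR 70 = 42
byte 1: (b5 XOR 4f) XOR 61 = fa XOR 61 = 9b
byte 2: (d0 XOR 96) XOR 73 = 46 XOR 73 = 35
byte 3: (2c XOR 62) XOR 73 = 4e XOR 73 = 3d
byte 4: (00 XOR f8) XOR 77 = f8 XOR 77 = 8f
byte 5: (8b XOR 13) XOR 64 = 98 XOR 64 = fc
byte 6: (38 XOR e4) XOR 20 = dc XOR 20 = fc
byte 7: (4f XOR ee) XOR 74 = a1 XOR 74 = d5
byte 8: (28 XOR 2f) XOR 68 = 07 XOR 68 = 6f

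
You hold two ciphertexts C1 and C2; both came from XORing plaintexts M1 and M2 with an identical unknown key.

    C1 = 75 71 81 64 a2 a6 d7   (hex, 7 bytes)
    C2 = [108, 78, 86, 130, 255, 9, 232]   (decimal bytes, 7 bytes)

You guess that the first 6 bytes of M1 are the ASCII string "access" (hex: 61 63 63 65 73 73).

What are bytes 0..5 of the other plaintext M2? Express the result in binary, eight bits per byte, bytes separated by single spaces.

First, C1 ⊕ C2 = (M1 ⊕ K) ⊕ (M2 ⊕ K) = M1 ⊕ M2, so the key drops out. Then M2 = (M1 ⊕ M2) ⊕ M1 over the first 6 bytes.
byte 0: (75 ^ 6c) ^ 61 = 19 ^ 61 = 78
byte 1: (71 ^ 4e) ^ 63 = 3f ^ 63 = 5c
byte 2: (81 ^ 56) ^ 63 = d7 ^ 63 = b4
byte 3: (64 ^ 82) ^ 65 = e6 ^ 65 = 83
byte 4: (a2 ^ ff) ^ 73 = 5d ^ 73 = 2e
byte 5: (a6 ^ 09) ^ 73 = af ^ 73 = dc

01111000 01011100 10110100 10000011 00101110 11011100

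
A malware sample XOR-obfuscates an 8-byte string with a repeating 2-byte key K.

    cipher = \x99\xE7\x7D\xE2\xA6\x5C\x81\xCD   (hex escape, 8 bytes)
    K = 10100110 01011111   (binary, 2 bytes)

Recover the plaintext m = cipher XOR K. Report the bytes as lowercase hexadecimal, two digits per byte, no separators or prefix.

The 2-byte key repeats, so the effective keystream is a6 5f a6 5f a6 5f a6 5f.
byte 0: 10011001 ⊕ 10100110 = 00111111
byte 1: 11100111 ⊕ 01011111 = 10111000
byte 2: 01111101 ⊕ 10100110 = 11011011
byte 3: 11100010 ⊕ 01011111 = 10111101
byte 4: 10100110 ⊕ 10100110 = 00000000
byte 5: 01011100 ⊕ 01011111 = 00000011
byte 6: 10000001 ⊕ 10100110 = 00100111
byte 7: 11001101 ⊕ 01011111 = 10010010

3fb8dbbd00032792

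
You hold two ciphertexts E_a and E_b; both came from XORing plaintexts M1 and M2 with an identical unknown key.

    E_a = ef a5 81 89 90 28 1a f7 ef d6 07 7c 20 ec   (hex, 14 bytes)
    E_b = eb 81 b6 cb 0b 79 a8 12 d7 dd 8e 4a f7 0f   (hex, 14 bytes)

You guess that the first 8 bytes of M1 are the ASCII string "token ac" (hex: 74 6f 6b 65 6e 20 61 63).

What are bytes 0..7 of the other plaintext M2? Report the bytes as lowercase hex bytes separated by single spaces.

First, E_a ⊕ E_b = (M1 ⊕ K) ⊕ (M2 ⊕ K) = M1 ⊕ M2, so the key drops out. Then M2 = (M1 ⊕ M2) ⊕ M1 over the first 8 bytes.
byte 0: (ef XOR eb) XOR 74 = 04 XOR 74 = 70
byte 1: (a5 XOR 81) XOR 6f = 24 XOR 6f = 4b
byte 2: (81 XOR b6) XOR 6b = 37 XOR 6b = 5c
byte 3: (89 XOR cb) XOR 65 = 42 XOR 65 = 27
byte 4: (90 XOR 0b) XOR 6e = 9b XOR 6e = f5
byte 5: (28 XOR 79) XOR 20 = 51 XOR 20 = 71
byte 6: (1a XOR a8) XOR 61 = b2 XOR 61 = d3
byte 7: (f7 XOR 12) XOR 63 = e5 XOR 63 = 86

70 4b 5c 27 f5 71 d3 86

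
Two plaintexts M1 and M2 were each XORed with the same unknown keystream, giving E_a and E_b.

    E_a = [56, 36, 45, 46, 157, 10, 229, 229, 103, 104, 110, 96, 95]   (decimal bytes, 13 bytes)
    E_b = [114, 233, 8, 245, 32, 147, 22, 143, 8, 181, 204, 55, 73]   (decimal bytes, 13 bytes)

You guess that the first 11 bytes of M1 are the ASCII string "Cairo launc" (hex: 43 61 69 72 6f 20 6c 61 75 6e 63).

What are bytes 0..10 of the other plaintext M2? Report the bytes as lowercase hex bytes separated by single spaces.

09 ac 4c a9 d2 b9 9f 0b 1a b3 c1

First, E_a ⊕ E_b = (M1 ⊕ K) ⊕ (M2 ⊕ K) = M1 ⊕ M2, so the key drops out. Then M2 = (M1 ⊕ M2) ⊕ M1 over the first 11 bytes.
byte 0: (38 xor 72) xor 43 = 4a xor 43 = 09
byte 1: (24 xor e9) xor 61 = cd xor 61 = ac
byte 2: (2d xor 08) xor 69 = 25 xor 69 = 4c
byte 3: (2e xor f5) xor 72 = db xor 72 = a9
byte 4: (9d xor 20) xor 6f = bd xor 6f = d2
byte 5: (0a xor 93) xor 20 = 99 xor 20 = b9
byte 6: (e5 xor 16) xor 6c = f3 xor 6c = 9f
byte 7: (e5 xor 8f) xor 61 = 6a xor 61 = 0b
byte 8: (67 xor 08) xor 75 = 6f xor 75 = 1a
byte 9: (68 xor b5) xor 6e = dd xor 6e = b3
byte 10: (6e xor cc) xor 63 = a2 xor 63 = c1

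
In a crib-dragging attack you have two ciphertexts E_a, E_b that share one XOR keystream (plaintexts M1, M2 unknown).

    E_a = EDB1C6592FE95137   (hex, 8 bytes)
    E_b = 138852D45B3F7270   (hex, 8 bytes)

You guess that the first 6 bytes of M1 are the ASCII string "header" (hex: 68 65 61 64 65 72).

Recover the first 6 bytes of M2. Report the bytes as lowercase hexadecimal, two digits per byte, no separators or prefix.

First, E_a ⊕ E_b = (M1 ⊕ K) ⊕ (M2 ⊕ K) = M1 ⊕ M2, so the key drops out. Then M2 = (M1 ⊕ M2) ⊕ M1 over the first 6 bytes.
byte 0: (ed XOR 13) XOR 68 = fe XOR 68 = 96
byte 1: (b1 XOR 88) XOR 65 = 39 XOR 65 = 5c
byte 2: (c6 XOR 52) XOR 61 = 94 XOR 61 = f5
byte 3: (59 XOR d4) XOR 64 = 8d XOR 64 = e9
byte 4: (2f XOR 5b) XOR 65 = 74 XOR 65 = 11
byte 5: (e9 XOR 3f) XOR 72 = d6 XOR 72 = a4

965cf5e911a4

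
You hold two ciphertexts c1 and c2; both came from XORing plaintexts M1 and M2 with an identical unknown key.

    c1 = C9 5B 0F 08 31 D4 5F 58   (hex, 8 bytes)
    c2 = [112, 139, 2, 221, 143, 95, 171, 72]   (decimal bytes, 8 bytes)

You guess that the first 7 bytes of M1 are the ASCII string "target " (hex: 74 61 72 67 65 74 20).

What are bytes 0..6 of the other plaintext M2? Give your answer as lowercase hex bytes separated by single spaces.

First, c1 ⊕ c2 = (M1 ⊕ K) ⊕ (M2 ⊕ K) = M1 ⊕ M2, so the key drops out. Then M2 = (M1 ⊕ M2) ⊕ M1 over the first 7 bytes.
byte 0: (c9 xor 70) xor 74 = b9 xor 74 = cd
byte 1: (5b xor 8b) xor 61 = d0 xor 61 = b1
byte 2: (0f xor 02) xor 72 = 0d xor 72 = 7f
byte 3: (08 xor dd) xor 67 = d5 xor 67 = b2
byte 4: (31 xor 8f) xor 65 = be xor 65 = db
byte 5: (d4 xor 5f) xor 74 = 8b xor 74 = ff
byte 6: (5f xor ab) xor 20 = f4 xor 20 = d4

cd b1 7f b2 db ff d4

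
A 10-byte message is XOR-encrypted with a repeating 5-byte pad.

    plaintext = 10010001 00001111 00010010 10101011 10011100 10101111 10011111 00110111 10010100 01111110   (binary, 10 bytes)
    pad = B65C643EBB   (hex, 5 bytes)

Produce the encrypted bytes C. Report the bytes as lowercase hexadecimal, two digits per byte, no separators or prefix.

275376952719c353aac5

The 5-byte key repeats, so the effective keystream is b6 5c 64 3e bb b6 5c 64 3e bb.
byte 0: 91 XOR b6 = 27
byte 1: 0f XOR 5c = 53
byte 2: 12 XOR 64 = 76
byte 3: ab XOR 3e = 95
byte 4: 9c XOR bb = 27
byte 5: af XOR b6 = 19
byte 6: 9f XOR 5c = c3
byte 7: 37 XOR 64 = 53
byte 8: 94 XOR 3e = aa
byte 9: 7e XOR bb = c5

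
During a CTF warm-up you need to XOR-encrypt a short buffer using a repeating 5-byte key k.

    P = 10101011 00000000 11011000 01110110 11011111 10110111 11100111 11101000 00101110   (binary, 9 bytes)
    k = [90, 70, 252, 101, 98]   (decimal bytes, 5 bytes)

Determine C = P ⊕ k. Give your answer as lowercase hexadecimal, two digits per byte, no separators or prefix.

f1462413bdeda1144b

The 5-byte key repeats, so the effective keystream is 5a 46 fc 65 62 5a 46 fc 65.
byte 0: 10101011 ⊕ 01011010 = 11110001
byte 1: 00000000 ⊕ 01000110 = 01000110
byte 2: 11011000 ⊕ 11111100 = 00100100
byte 3: 01110110 ⊕ 01100101 = 00010011
byte 4: 11011111 ⊕ 01100010 = 10111101
byte 5: 10110111 ⊕ 01011010 = 11101101
byte 6: 11100111 ⊕ 01000110 = 10100001
byte 7: 11101000 ⊕ 11111100 = 00010100
byte 8: 00101110 ⊕ 01100101 = 01001011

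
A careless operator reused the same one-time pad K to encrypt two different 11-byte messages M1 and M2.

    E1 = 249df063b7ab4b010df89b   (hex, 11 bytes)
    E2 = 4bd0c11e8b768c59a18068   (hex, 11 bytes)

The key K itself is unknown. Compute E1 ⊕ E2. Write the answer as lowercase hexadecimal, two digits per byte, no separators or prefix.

E1 ⊕ E2 = (M1 ⊕ K) ⊕ (M2 ⊕ K) = M1 ⊕ M2 — the shared key cancels under XOR.
byte 0: 00100100 ^ 01001011 = 01101111
byte 1: 10011101 ^ 11010000 = 01001101
byte 2: 11110000 ^ 11000001 = 00110001
byte 3: 01100011 ^ 00011110 = 01111101
byte 4: 10110111 ^ 10001011 = 00111100
byte 5: 10101011 ^ 01110110 = 11011101
byte 6: 01001011 ^ 10001100 = 11000111
byte 7: 00000001 ^ 01011001 = 01011000
byte 8: 00001101 ^ 10100001 = 10101100
byte 9: 11111000 ^ 10000000 = 01111000
byte 10: 10011011 ^ 01101000 = 11110011

6f4d317d3cddc758ac78f3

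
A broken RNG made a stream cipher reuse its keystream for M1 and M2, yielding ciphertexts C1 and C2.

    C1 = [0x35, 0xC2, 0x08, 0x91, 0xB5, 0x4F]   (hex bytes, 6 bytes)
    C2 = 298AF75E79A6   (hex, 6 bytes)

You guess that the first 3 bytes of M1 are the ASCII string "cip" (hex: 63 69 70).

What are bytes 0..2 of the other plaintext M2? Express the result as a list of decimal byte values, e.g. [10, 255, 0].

[127, 33, 143]

First, C1 ⊕ C2 = (M1 ⊕ K) ⊕ (M2 ⊕ K) = M1 ⊕ M2, so the key drops out. Then M2 = (M1 ⊕ M2) ⊕ M1 over the first 3 bytes.
byte 0: (35 XOR 29) XOR 63 = 1c XOR 63 = 7f
byte 1: (c2 XOR 8a) XOR 69 = 48 XOR 69 = 21
byte 2: (08 XOR f7) XOR 70 = ff XOR 70 = 8f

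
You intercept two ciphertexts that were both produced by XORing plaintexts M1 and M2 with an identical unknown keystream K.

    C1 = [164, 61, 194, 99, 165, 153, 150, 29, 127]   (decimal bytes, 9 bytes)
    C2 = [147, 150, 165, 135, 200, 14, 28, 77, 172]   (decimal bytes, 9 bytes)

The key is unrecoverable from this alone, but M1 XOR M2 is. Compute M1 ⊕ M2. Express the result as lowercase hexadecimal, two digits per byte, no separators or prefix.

37ab67e46d978a50d3

C1 ⊕ C2 = (M1 ⊕ K) ⊕ (M2 ⊕ K) = M1 ⊕ M2 — the shared key cancels under XOR.
a4 xor 93 = 37
3d xor 96 = ab
c2 xor a5 = 67
63 xor 87 = e4
a5 xor c8 = 6d
99 xor 0e = 97
96 xor 1c = 8a
1d xor 4d = 50
7f xor ac = d3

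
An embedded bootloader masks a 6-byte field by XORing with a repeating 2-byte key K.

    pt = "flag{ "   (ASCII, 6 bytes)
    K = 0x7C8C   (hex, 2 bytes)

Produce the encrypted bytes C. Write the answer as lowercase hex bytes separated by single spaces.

1a e0 1d eb 07 ac

The 2-byte key repeats, so the effective keystream is 7c 8c 7c 8c 7c 8c.
byte 0: 01100110 ⊕ 01111100 = 00011010
byte 1: 01101100 ⊕ 10001100 = 11100000
byte 2: 01100001 ⊕ 01111100 = 00011101
byte 3: 01100111 ⊕ 10001100 = 11101011
byte 4: 01111011 ⊕ 01111100 = 00000111
byte 5: 00100000 ⊕ 10001100 = 10101100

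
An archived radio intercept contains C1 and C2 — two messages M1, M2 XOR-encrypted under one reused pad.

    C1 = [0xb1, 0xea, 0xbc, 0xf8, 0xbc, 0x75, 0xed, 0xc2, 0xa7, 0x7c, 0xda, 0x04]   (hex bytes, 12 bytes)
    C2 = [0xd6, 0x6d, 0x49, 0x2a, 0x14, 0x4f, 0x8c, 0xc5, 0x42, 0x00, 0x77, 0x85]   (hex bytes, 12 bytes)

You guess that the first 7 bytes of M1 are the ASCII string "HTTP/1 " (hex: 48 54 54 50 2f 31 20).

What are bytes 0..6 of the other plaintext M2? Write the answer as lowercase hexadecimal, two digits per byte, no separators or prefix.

First, C1 ⊕ C2 = (M1 ⊕ K) ⊕ (M2 ⊕ K) = M1 ⊕ M2, so the key drops out. Then M2 = (M1 ⊕ M2) ⊕ M1 over the first 7 bytes.
byte 0: (b1 ^ d6) ^ 48 = 67 ^ 48 = 2f
byte 1: (ea ^ 6d) ^ 54 = 87 ^ 54 = d3
byte 2: (bc ^ 49) ^ 54 = f5 ^ 54 = a1
byte 3: (f8 ^ 2a) ^ 50 = d2 ^ 50 = 82
byte 4: (bc ^ 14) ^ 2f = a8 ^ 2f = 87
byte 5: (75 ^ 4f) ^ 31 = 3a ^ 31 = 0b
byte 6: (ed ^ 8c) ^ 20 = 61 ^ 20 = 41

2fd3a182870b41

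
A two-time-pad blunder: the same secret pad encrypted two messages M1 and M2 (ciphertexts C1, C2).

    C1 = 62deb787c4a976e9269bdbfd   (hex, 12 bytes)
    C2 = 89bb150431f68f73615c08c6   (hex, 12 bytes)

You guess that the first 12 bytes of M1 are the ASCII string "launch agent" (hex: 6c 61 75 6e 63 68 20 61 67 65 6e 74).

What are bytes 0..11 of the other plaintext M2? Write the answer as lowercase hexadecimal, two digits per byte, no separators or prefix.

8704d7ed9637d9fb20a2bd4f

First, C1 ⊕ C2 = (M1 ⊕ K) ⊕ (M2 ⊕ K) = M1 ⊕ M2, so the key drops out. Then M2 = (M1 ⊕ M2) ⊕ M1 over the first 12 bytes.
byte 0: (62 ⊕ 89) ⊕ 6c = eb ⊕ 6c = 87
byte 1: (de ⊕ bb) ⊕ 61 = 65 ⊕ 61 = 04
byte 2: (b7 ⊕ 15) ⊕ 75 = a2 ⊕ 75 = d7
byte 3: (87 ⊕ 04) ⊕ 6e = 83 ⊕ 6e = ed
byte 4: (c4 ⊕ 31) ⊕ 63 = f5 ⊕ 63 = 96
byte 5: (a9 ⊕ f6) ⊕ 68 = 5f ⊕ 68 = 37
byte 6: (76 ⊕ 8f) ⊕ 20 = f9 ⊕ 20 = d9
byte 7: (e9 ⊕ 73) ⊕ 61 = 9a ⊕ 61 = fb
byte 8: (26 ⊕ 61) ⊕ 67 = 47 ⊕ 67 = 20
byte 9: (9b ⊕ 5c) ⊕ 65 = c7 ⊕ 65 = a2
byte 10: (db ⊕ 08) ⊕ 6e = d3 ⊕ 6e = bd
byte 11: (fd ⊕ c6) ⊕ 74 = 3b ⊕ 74 = 4f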